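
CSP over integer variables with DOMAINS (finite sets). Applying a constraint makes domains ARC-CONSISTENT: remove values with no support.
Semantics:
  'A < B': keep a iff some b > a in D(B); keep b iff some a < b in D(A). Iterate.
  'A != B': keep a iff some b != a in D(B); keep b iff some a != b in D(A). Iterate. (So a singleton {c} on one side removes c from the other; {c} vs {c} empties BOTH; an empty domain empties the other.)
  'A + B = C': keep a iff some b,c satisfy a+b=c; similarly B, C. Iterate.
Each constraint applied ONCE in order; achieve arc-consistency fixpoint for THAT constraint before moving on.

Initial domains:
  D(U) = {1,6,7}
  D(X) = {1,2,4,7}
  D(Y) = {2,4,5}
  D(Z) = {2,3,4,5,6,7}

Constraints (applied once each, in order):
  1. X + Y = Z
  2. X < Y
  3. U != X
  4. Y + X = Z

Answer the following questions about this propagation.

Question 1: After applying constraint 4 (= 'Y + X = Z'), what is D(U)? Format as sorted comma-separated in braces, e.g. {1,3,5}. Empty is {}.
Constraint 1 (X + Y = Z) on D(X)={1,2,4,7} D(Y)={2,4,5} D(Z)={2,3,4,5,6,7}: X {1,2,4,7}->{1,2,4}; Z {2,3,4,5,6,7}->{3,4,5,6,7}
Constraint 2 (X < Y) on D(X)={1,2,4} D(Y)={2,4,5}: no change
Constraint 3 (U != X) on D(U)={1,6,7} D(X)={1,2,4}: no change
Constraint 4 (Y + X = Z) on D(Y)={2,4,5} D(X)={1,2,4} D(Z)={3,4,5,6,7}: no change
So after constraint 4: D(U) = {1,6,7}

Answer: {1,6,7}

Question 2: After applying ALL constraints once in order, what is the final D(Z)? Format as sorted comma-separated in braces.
Answer: {3,4,5,6,7}

Derivation:
Constraint 1 (X + Y = Z) on D(X)={1,2,4,7} D(Y)={2,4,5} D(Z)={2,3,4,5,6,7}: X {1,2,4,7}->{1,2,4}; Z {2,3,4,5,6,7}->{3,4,5,6,7}
Constraint 2 (X < Y) on D(X)={1,2,4} D(Y)={2,4,5}: no change
Constraint 3 (U != X) on D(U)={1,6,7} D(X)={1,2,4}: no change
Constraint 4 (Y + X = Z) on D(Y)={2,4,5} D(X)={1,2,4} D(Z)={3,4,5,6,7}: no change
So after all 4 constraints: D(Z) = {3,4,5,6,7}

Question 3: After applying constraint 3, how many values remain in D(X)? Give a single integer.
Answer: 3

Derivation:
Constraint 1 (X + Y = Z) on D(X)={1,2,4,7} D(Y)={2,4,5} D(Z)={2,3,4,5,6,7}: X {1,2,4,7}->{1,2,4}; Z {2,3,4,5,6,7}->{3,4,5,6,7}
Constraint 2 (X < Y) on D(X)={1,2,4} D(Y)={2,4,5}: no change
Constraint 3 (U != X) on D(U)={1,6,7} D(X)={1,2,4}: no change
So after constraint 3: D(X)={1,2,4}, size = 3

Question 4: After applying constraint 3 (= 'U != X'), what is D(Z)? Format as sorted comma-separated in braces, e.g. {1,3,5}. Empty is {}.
Answer: {3,4,5,6,7}

Derivation:
Constraint 1 (X + Y = Z) on D(X)={1,2,4,7} D(Y)={2,4,5} D(Z)={2,3,4,5,6,7}: X {1,2,4,7}->{1,2,4}; Z {2,3,4,5,6,7}->{3,4,5,6,7}
Constraint 2 (X < Y) on D(X)={1,2,4} D(Y)={2,4,5}: no change
Constraint 3 (U != X) on D(U)={1,6,7} D(X)={1,2,4}: no change
So after constraint 3: D(Z) = {3,4,5,6,7}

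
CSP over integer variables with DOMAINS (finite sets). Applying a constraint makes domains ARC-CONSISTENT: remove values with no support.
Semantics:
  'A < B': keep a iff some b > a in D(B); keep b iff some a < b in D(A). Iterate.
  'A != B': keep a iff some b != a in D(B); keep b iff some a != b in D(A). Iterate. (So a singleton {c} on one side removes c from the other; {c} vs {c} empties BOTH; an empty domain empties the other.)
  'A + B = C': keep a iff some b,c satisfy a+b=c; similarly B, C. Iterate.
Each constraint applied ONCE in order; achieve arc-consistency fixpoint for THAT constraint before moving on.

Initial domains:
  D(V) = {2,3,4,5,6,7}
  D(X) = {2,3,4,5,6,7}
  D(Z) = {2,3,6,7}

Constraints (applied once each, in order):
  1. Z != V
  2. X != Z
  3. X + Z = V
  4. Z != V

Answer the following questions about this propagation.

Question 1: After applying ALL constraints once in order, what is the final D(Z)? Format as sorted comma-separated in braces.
Constraint 1 (Z != V) on D(Z)={2,3,6,7} D(V)={2,3,4,5,6,7}: no change
Constraint 2 (X != Z) on D(X)={2,3,4,5,6,7} D(Z)={2,3,6,7}: no change
Constraint 3 (X + Z = V) on D(X)={2,3,4,5,6,7} D(Z)={2,3,6,7} D(V)={2,3,4,5,6,7}: X {2,3,4,5,6,7}->{2,3,4,5}; Z {2,3,6,7}->{2,3}; V {2,3,4,5,6,7}->{4,5,6,7}
Constraint 4 (Z != V) on D(Z)={2,3} D(V)={4,5,6,7}: no change
So after all 4 constraints: D(Z) = {2,3}

Answer: {2,3}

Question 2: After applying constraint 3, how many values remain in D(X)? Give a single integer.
Constraint 1 (Z != V) on D(Z)={2,3,6,7} D(V)={2,3,4,5,6,7}: no change
Constraint 2 (X != Z) on D(X)={2,3,4,5,6,7} D(Z)={2,3,6,7}: no change
Constraint 3 (X + Z = V) on D(X)={2,3,4,5,6,7} D(Z)={2,3,6,7} D(V)={2,3,4,5,6,7}: X {2,3,4,5,6,7}->{2,3,4,5}; Z {2,3,6,7}->{2,3}; V {2,3,4,5,6,7}->{4,5,6,7}
So after constraint 3: D(X)={2,3,4,5}, size = 4

Answer: 4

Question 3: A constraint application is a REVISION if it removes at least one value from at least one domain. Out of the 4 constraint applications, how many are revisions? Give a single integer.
Constraint 1 (Z != V) on D(Z)={2,3,6,7} D(V)={2,3,4,5,6,7}: no change => not a revision
Constraint 2 (X != Z) on D(X)={2,3,4,5,6,7} D(Z)={2,3,6,7}: no change => not a revision
Constraint 3 (X + Z = V) on D(X)={2,3,4,5,6,7} D(Z)={2,3,6,7} D(V)={2,3,4,5,6,7}: X {2,3,4,5,6,7}->{2,3,4,5}; Z {2,3,6,7}->{2,3}; V {2,3,4,5,6,7}->{4,5,6,7} => REVISION
Constraint 4 (Z != V) on D(Z)={2,3} D(V)={4,5,6,7}: no change => not a revision
Total revisions = 1

Answer: 1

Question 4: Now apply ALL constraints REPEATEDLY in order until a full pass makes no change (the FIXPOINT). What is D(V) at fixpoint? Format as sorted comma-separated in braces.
pass 0 (initial): D(V)={2,3,4,5,6,7}
pass 1: V {2,3,4,5,6,7}->{4,5,6,7}; X {2,3,4,5,6,7}->{2,3,4,5}; Z {2,3,6,7}->{2,3}
pass 2: no change
Fixpoint after 2 passes: D(V) = {4,5,6,7}

Answer: {4,5,6,7}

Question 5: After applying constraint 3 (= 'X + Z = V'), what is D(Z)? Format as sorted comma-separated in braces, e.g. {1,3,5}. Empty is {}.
Answer: {2,3}

Derivation:
Constraint 1 (Z != V) on D(Z)={2,3,6,7} D(V)={2,3,4,5,6,7}: no change
Constraint 2 (X != Z) on D(X)={2,3,4,5,6,7} D(Z)={2,3,6,7}: no change
Constraint 3 (X + Z = V) on D(X)={2,3,4,5,6,7} D(Z)={2,3,6,7} D(V)={2,3,4,5,6,7}: X {2,3,4,5,6,7}->{2,3,4,5}; Z {2,3,6,7}->{2,3}; V {2,3,4,5,6,7}->{4,5,6,7}
So after constraint 3: D(Z) = {2,3}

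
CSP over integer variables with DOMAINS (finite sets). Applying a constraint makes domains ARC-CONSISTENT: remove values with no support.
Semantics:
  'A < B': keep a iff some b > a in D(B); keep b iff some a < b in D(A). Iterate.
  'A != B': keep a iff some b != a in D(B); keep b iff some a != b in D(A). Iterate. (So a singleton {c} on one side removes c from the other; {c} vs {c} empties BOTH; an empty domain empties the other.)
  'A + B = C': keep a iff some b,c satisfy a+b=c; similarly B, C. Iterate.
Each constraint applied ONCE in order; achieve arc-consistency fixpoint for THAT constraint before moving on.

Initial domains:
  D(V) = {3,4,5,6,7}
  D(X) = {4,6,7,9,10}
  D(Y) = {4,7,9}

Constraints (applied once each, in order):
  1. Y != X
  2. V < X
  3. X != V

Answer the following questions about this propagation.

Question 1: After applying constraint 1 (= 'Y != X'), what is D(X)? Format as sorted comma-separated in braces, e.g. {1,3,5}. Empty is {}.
Answer: {4,6,7,9,10}

Derivation:
Constraint 1 (Y != X) on D(Y)={4,7,9} D(X)={4,6,7,9,10}: no change
So after constraint 1: D(X) = {4,6,7,9,10}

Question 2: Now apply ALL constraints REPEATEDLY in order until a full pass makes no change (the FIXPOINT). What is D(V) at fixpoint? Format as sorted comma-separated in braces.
pass 0 (initial): D(V)={3,4,5,6,7}
pass 1: no change
Fixpoint after 1 passes: D(V) = {3,4,5,6,7}

Answer: {3,4,5,6,7}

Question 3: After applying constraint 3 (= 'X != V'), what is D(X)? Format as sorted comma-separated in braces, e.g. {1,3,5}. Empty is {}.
Answer: {4,6,7,9,10}

Derivation:
Constraint 1 (Y != X) on D(Y)={4,7,9} D(X)={4,6,7,9,10}: no change
Constraint 2 (V < X) on D(V)={3,4,5,6,7} D(X)={4,6,7,9,10}: no change
Constraint 3 (X != V) on D(X)={4,6,7,9,10} D(V)={3,4,5,6,7}: no change
So after constraint 3: D(X) = {4,6,7,9,10}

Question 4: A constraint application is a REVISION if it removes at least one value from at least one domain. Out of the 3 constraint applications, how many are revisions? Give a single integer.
Constraint 1 (Y != X) on D(Y)={4,7,9} D(X)={4,6,7,9,10}: no change => not a revision
Constraint 2 (V < X) on D(V)={3,4,5,6,7} D(X)={4,6,7,9,10}: no change => not a revision
Constraint 3 (X != V) on D(X)={4,6,7,9,10} D(V)={3,4,5,6,7}: no change => not a revision
Total revisions = 0

Answer: 0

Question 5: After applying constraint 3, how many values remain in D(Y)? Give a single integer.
Constraint 1 (Y != X) on D(Y)={4,7,9} D(X)={4,6,7,9,10}: no change
Constraint 2 (V < X) on D(V)={3,4,5,6,7} D(X)={4,6,7,9,10}: no change
Constraint 3 (X != V) on D(X)={4,6,7,9,10} D(V)={3,4,5,6,7}: no change
So after constraint 3: D(Y)={4,7,9}, size = 3

Answer: 3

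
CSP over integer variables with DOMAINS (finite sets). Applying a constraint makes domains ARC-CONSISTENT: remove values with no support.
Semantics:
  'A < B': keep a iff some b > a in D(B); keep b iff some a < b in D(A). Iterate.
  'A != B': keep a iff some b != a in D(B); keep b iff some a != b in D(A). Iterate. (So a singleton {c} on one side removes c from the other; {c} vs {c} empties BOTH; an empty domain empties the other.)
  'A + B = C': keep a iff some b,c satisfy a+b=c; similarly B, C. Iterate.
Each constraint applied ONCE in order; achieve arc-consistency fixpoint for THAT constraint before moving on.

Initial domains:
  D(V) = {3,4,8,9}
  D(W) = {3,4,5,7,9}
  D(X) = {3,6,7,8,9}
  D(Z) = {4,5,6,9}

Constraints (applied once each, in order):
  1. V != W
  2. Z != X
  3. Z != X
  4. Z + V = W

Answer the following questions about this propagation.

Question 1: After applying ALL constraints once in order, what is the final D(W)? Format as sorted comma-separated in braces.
Answer: {7,9}

Derivation:
Constraint 1 (V != W) on D(V)={3,4,8,9} D(W)={3,4,5,7,9}: no change
Constraint 2 (Z != X) on D(Z)={4,5,6,9} D(X)={3,6,7,8,9}: no change
Constraint 3 (Z != X) on D(Z)={4,5,6,9} D(X)={3,6,7,8,9}: no change
Constraint 4 (Z + V = W) on D(Z)={4,5,6,9} D(V)={3,4,8,9} D(W)={3,4,5,7,9}: Z {4,5,6,9}->{4,5,6}; V {3,4,8,9}->{3,4}; W {3,4,5,7,9}->{7,9}
So after all 4 constraints: D(W) = {7,9}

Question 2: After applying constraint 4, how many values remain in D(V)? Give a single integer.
Answer: 2

Derivation:
Constraint 1 (V != W) on D(V)={3,4,8,9} D(W)={3,4,5,7,9}: no change
Constraint 2 (Z != X) on D(Z)={4,5,6,9} D(X)={3,6,7,8,9}: no change
Constraint 3 (Z != X) on D(Z)={4,5,6,9} D(X)={3,6,7,8,9}: no change
Constraint 4 (Z + V = W) on D(Z)={4,5,6,9} D(V)={3,4,8,9} D(W)={3,4,5,7,9}: Z {4,5,6,9}->{4,5,6}; V {3,4,8,9}->{3,4}; W {3,4,5,7,9}->{7,9}
So after constraint 4: D(V)={3,4}, size = 2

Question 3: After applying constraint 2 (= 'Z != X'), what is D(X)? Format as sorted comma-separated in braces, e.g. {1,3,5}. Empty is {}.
Answer: {3,6,7,8,9}

Derivation:
Constraint 1 (V != W) on D(V)={3,4,8,9} D(W)={3,4,5,7,9}: no change
Constraint 2 (Z != X) on D(Z)={4,5,6,9} D(X)={3,6,7,8,9}: no change
So after constraint 2: D(X) = {3,6,7,8,9}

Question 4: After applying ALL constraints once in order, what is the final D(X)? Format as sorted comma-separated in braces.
Constraint 1 (V != W) on D(V)={3,4,8,9} D(W)={3,4,5,7,9}: no change
Constraint 2 (Z != X) on D(Z)={4,5,6,9} D(X)={3,6,7,8,9}: no change
Constraint 3 (Z != X) on D(Z)={4,5,6,9} D(X)={3,6,7,8,9}: no change
Constraint 4 (Z + V = W) on D(Z)={4,5,6,9} D(V)={3,4,8,9} D(W)={3,4,5,7,9}: Z {4,5,6,9}->{4,5,6}; V {3,4,8,9}->{3,4}; W {3,4,5,7,9}->{7,9}
So after all 4 constraints: D(X) = {3,6,7,8,9}

Answer: {3,6,7,8,9}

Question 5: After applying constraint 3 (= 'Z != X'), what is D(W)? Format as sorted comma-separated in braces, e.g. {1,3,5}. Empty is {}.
Constraint 1 (V != W) on D(V)={3,4,8,9} D(W)={3,4,5,7,9}: no change
Constraint 2 (Z != X) on D(Z)={4,5,6,9} D(X)={3,6,7,8,9}: no change
Constraint 3 (Z != X) on D(Z)={4,5,6,9} D(X)={3,6,7,8,9}: no change
So after constraint 3: D(W) = {3,4,5,7,9}

Answer: {3,4,5,7,9}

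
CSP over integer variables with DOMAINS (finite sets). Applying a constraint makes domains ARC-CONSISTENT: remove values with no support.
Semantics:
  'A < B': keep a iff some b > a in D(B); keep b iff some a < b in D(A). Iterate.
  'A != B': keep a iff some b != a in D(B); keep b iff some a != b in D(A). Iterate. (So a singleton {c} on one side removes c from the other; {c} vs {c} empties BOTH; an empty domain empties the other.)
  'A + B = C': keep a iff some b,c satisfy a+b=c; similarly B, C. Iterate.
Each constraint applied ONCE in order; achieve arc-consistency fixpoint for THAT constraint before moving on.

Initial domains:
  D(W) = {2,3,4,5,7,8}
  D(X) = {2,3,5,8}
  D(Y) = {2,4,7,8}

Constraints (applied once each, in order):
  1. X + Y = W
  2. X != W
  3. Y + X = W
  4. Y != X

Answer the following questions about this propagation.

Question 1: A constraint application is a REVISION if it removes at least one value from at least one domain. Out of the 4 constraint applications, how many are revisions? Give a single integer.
Constraint 1 (X + Y = W) on D(X)={2,3,5,8} D(Y)={2,4,7,8} D(W)={2,3,4,5,7,8}: X {2,3,5,8}->{2,3,5}; Y {2,4,7,8}->{2,4}; W {2,3,4,5,7,8}->{4,5,7} => REVISION
Constraint 2 (X != W) on D(X)={2,3,5} D(W)={4,5,7}: no change => not a revision
Constraint 3 (Y + X = W) on D(Y)={2,4} D(X)={2,3,5} D(W)={4,5,7}: no change => not a revision
Constraint 4 (Y != X) on D(Y)={2,4} D(X)={2,3,5}: no change => not a revision
Total revisions = 1

Answer: 1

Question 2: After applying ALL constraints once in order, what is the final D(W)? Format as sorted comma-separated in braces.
Answer: {4,5,7}

Derivation:
Constraint 1 (X + Y = W) on D(X)={2,3,5,8} D(Y)={2,4,7,8} D(W)={2,3,4,5,7,8}: X {2,3,5,8}->{2,3,5}; Y {2,4,7,8}->{2,4}; W {2,3,4,5,7,8}->{4,5,7}
Constraint 2 (X != W) on D(X)={2,3,5} D(W)={4,5,7}: no change
Constraint 3 (Y + X = W) on D(Y)={2,4} D(X)={2,3,5} D(W)={4,5,7}: no change
Constraint 4 (Y != X) on D(Y)={2,4} D(X)={2,3,5}: no change
So after all 4 constraints: D(W) = {4,5,7}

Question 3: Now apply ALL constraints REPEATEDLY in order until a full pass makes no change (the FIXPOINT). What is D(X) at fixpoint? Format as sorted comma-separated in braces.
pass 0 (initial): D(X)={2,3,5,8}
pass 1: W {2,3,4,5,7,8}->{4,5,7}; X {2,3,5,8}->{2,3,5}; Y {2,4,7,8}->{2,4}
pass 2: no change
Fixpoint after 2 passes: D(X) = {2,3,5}

Answer: {2,3,5}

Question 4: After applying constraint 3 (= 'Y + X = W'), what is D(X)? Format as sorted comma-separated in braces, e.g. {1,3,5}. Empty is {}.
Answer: {2,3,5}

Derivation:
Constraint 1 (X + Y = W) on D(X)={2,3,5,8} D(Y)={2,4,7,8} D(W)={2,3,4,5,7,8}: X {2,3,5,8}->{2,3,5}; Y {2,4,7,8}->{2,4}; W {2,3,4,5,7,8}->{4,5,7}
Constraint 2 (X != W) on D(X)={2,3,5} D(W)={4,5,7}: no change
Constraint 3 (Y + X = W) on D(Y)={2,4} D(X)={2,3,5} D(W)={4,5,7}: no change
So after constraint 3: D(X) = {2,3,5}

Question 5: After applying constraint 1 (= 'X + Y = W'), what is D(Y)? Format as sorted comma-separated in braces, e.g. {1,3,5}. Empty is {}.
Answer: {2,4}

Derivation:
Constraint 1 (X + Y = W) on D(X)={2,3,5,8} D(Y)={2,4,7,8} D(W)={2,3,4,5,7,8}: X {2,3,5,8}->{2,3,5}; Y {2,4,7,8}->{2,4}; W {2,3,4,5,7,8}->{4,5,7}
So after constraint 1: D(Y) = {2,4}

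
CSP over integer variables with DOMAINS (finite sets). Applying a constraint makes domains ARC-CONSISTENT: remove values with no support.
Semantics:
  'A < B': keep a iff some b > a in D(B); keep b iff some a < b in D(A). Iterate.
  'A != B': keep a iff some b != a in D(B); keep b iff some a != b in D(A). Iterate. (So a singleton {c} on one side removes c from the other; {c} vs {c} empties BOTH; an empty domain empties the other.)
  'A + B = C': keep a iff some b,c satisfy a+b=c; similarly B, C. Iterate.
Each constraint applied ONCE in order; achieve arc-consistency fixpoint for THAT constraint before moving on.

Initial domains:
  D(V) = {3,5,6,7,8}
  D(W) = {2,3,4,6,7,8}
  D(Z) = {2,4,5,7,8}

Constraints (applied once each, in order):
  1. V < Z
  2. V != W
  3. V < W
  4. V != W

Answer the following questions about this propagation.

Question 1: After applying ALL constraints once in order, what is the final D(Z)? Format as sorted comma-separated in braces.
Constraint 1 (V < Z) on D(V)={3,5,6,7,8} D(Z)={2,4,5,7,8}: V {3,5,6,7,8}->{3,5,6,7}; Z {2,4,5,7,8}->{4,5,7,8}
Constraint 2 (V != W) on D(V)={3,5,6,7} D(W)={2,3,4,6,7,8}: no change
Constraint 3 (V < W) on D(V)={3,5,6,7} D(W)={2,3,4,6,7,8}: W {2,3,4,6,7,8}->{4,6,7,8}
Constraint 4 (V != W) on D(V)={3,5,6,7} D(W)={4,6,7,8}: no change
So after all 4 constraints: D(Z) = {4,5,7,8}

Answer: {4,5,7,8}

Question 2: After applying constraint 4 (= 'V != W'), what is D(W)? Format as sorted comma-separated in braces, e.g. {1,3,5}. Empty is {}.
Constraint 1 (V < Z) on D(V)={3,5,6,7,8} D(Z)={2,4,5,7,8}: V {3,5,6,7,8}->{3,5,6,7}; Z {2,4,5,7,8}->{4,5,7,8}
Constraint 2 (V != W) on D(V)={3,5,6,7} D(W)={2,3,4,6,7,8}: no change
Constraint 3 (V < W) on D(V)={3,5,6,7} D(W)={2,3,4,6,7,8}: W {2,3,4,6,7,8}->{4,6,7,8}
Constraint 4 (V != W) on D(V)={3,5,6,7} D(W)={4,6,7,8}: no change
So after constraint 4: D(W) = {4,6,7,8}

Answer: {4,6,7,8}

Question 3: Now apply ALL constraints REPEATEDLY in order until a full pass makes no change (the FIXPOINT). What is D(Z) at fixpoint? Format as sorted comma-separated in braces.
pass 0 (initial): D(Z)={2,4,5,7,8}
pass 1: V {3,5,6,7,8}->{3,5,6,7}; W {2,3,4,6,7,8}->{4,6,7,8}; Z {2,4,5,7,8}->{4,5,7,8}
pass 2: no change
Fixpoint after 2 passes: D(Z) = {4,5,7,8}

Answer: {4,5,7,8}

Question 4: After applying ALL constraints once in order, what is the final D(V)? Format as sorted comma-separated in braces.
Constraint 1 (V < Z) on D(V)={3,5,6,7,8} D(Z)={2,4,5,7,8}: V {3,5,6,7,8}->{3,5,6,7}; Z {2,4,5,7,8}->{4,5,7,8}
Constraint 2 (V != W) on D(V)={3,5,6,7} D(W)={2,3,4,6,7,8}: no change
Constraint 3 (V < W) on D(V)={3,5,6,7} D(W)={2,3,4,6,7,8}: W {2,3,4,6,7,8}->{4,6,7,8}
Constraint 4 (V != W) on D(V)={3,5,6,7} D(W)={4,6,7,8}: no change
So after all 4 constraints: D(V) = {3,5,6,7}

Answer: {3,5,6,7}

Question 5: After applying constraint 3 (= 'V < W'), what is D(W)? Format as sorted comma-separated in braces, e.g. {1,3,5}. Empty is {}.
Constraint 1 (V < Z) on D(V)={3,5,6,7,8} D(Z)={2,4,5,7,8}: V {3,5,6,7,8}->{3,5,6,7}; Z {2,4,5,7,8}->{4,5,7,8}
Constraint 2 (V != W) on D(V)={3,5,6,7} D(W)={2,3,4,6,7,8}: no change
Constraint 3 (V < W) on D(V)={3,5,6,7} D(W)={2,3,4,6,7,8}: W {2,3,4,6,7,8}->{4,6,7,8}
So after constraint 3: D(W) = {4,6,7,8}

Answer: {4,6,7,8}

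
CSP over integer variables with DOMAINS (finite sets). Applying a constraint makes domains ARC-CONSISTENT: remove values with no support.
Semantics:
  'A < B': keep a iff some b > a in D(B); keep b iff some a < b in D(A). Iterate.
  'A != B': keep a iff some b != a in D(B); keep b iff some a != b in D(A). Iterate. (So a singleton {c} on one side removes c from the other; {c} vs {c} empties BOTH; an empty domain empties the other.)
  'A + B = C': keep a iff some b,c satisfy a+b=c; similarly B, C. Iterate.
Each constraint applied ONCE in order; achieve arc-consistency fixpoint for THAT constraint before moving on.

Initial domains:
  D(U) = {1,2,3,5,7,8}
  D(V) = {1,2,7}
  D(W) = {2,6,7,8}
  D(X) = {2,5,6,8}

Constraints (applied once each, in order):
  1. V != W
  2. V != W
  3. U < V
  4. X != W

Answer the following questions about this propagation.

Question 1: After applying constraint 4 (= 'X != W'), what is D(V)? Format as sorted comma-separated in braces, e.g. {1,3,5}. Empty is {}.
Constraint 1 (V != W) on D(V)={1,2,7} D(W)={2,6,7,8}: no change
Constraint 2 (V != W) on D(V)={1,2,7} D(W)={2,6,7,8}: no change
Constraint 3 (U < V) on D(U)={1,2,3,5,7,8} D(V)={1,2,7}: U {1,2,3,5,7,8}->{1,2,3,5}; V {1,2,7}->{2,7}
Constraint 4 (X != W) on D(X)={2,5,6,8} D(W)={2,6,7,8}: no change
So after constraint 4: D(V) = {2,7}

Answer: {2,7}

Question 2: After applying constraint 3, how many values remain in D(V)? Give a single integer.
Answer: 2

Derivation:
Constraint 1 (V != W) on D(V)={1,2,7} D(W)={2,6,7,8}: no change
Constraint 2 (V != W) on D(V)={1,2,7} D(W)={2,6,7,8}: no change
Constraint 3 (U < V) on D(U)={1,2,3,5,7,8} D(V)={1,2,7}: U {1,2,3,5,7,8}->{1,2,3,5}; V {1,2,7}->{2,7}
So after constraint 3: D(V)={2,7}, size = 2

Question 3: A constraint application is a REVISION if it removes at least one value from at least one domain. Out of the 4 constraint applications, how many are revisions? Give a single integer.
Constraint 1 (V != W) on D(V)={1,2,7} D(W)={2,6,7,8}: no change => not a revision
Constraint 2 (V != W) on D(V)={1,2,7} D(W)={2,6,7,8}: no change => not a revision
Constraint 3 (U < V) on D(U)={1,2,3,5,7,8} D(V)={1,2,7}: U {1,2,3,5,7,8}->{1,2,3,5}; V {1,2,7}->{2,7} => REVISION
Constraint 4 (X != W) on D(X)={2,5,6,8} D(W)={2,6,7,8}: no change => not a revision
Total revisions = 1

Answer: 1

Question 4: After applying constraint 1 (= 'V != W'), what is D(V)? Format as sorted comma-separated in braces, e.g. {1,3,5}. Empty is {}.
Constraint 1 (V != W) on D(V)={1,2,7} D(W)={2,6,7,8}: no change
So after constraint 1: D(V) = {1,2,7}

Answer: {1,2,7}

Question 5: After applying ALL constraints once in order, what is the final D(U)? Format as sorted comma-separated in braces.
Answer: {1,2,3,5}

Derivation:
Constraint 1 (V != W) on D(V)={1,2,7} D(W)={2,6,7,8}: no change
Constraint 2 (V != W) on D(V)={1,2,7} D(W)={2,6,7,8}: no change
Constraint 3 (U < V) on D(U)={1,2,3,5,7,8} D(V)={1,2,7}: U {1,2,3,5,7,8}->{1,2,3,5}; V {1,2,7}->{2,7}
Constraint 4 (X != W) on D(X)={2,5,6,8} D(W)={2,6,7,8}: no change
So after all 4 constraints: D(U) = {1,2,3,5}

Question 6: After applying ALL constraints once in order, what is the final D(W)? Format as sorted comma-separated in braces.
Answer: {2,6,7,8}

Derivation:
Constraint 1 (V != W) on D(V)={1,2,7} D(W)={2,6,7,8}: no change
Constraint 2 (V != W) on D(V)={1,2,7} D(W)={2,6,7,8}: no change
Constraint 3 (U < V) on D(U)={1,2,3,5,7,8} D(V)={1,2,7}: U {1,2,3,5,7,8}->{1,2,3,5}; V {1,2,7}->{2,7}
Constraint 4 (X != W) on D(X)={2,5,6,8} D(W)={2,6,7,8}: no change
So after all 4 constraints: D(W) = {2,6,7,8}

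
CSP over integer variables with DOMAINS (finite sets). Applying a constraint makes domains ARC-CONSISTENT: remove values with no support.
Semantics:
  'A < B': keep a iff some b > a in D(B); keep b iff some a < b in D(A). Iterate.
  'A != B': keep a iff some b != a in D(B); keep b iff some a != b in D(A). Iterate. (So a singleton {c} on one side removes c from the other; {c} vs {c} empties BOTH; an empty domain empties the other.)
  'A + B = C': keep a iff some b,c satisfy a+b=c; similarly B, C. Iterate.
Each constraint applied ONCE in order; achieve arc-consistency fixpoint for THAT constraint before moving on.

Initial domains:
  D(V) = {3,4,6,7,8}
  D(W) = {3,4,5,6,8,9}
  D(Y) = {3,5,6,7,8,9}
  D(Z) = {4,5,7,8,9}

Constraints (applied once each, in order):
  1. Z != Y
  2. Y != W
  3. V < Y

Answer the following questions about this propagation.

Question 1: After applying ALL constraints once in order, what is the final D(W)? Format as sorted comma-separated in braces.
Answer: {3,4,5,6,8,9}

Derivation:
Constraint 1 (Z != Y) on D(Z)={4,5,7,8,9} D(Y)={3,5,6,7,8,9}: no change
Constraint 2 (Y != W) on D(Y)={3,5,6,7,8,9} D(W)={3,4,5,6,8,9}: no change
Constraint 3 (V < Y) on D(V)={3,4,6,7,8} D(Y)={3,5,6,7,8,9}: Y {3,5,6,7,8,9}->{5,6,7,8,9}
So after all 3 constraints: D(W) = {3,4,5,6,8,9}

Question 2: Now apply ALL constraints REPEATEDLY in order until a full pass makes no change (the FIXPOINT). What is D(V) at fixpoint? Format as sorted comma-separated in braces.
Answer: {3,4,6,7,8}

Derivation:
pass 0 (initial): D(V)={3,4,6,7,8}
pass 1: Y {3,5,6,7,8,9}->{5,6,7,8,9}
pass 2: no change
Fixpoint after 2 passes: D(V) = {3,4,6,7,8}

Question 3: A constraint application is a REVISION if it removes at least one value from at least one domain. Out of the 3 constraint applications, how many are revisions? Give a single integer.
Answer: 1

Derivation:
Constraint 1 (Z != Y) on D(Z)={4,5,7,8,9} D(Y)={3,5,6,7,8,9}: no change => not a revision
Constraint 2 (Y != W) on D(Y)={3,5,6,7,8,9} D(W)={3,4,5,6,8,9}: no change => not a revision
Constraint 3 (V < Y) on D(V)={3,4,6,7,8} D(Y)={3,5,6,7,8,9}: Y {3,5,6,7,8,9}->{5,6,7,8,9} => REVISION
Total revisions = 1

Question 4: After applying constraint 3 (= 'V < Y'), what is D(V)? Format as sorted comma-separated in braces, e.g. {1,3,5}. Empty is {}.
Answer: {3,4,6,7,8}

Derivation:
Constraint 1 (Z != Y) on D(Z)={4,5,7,8,9} D(Y)={3,5,6,7,8,9}: no change
Constraint 2 (Y != W) on D(Y)={3,5,6,7,8,9} D(W)={3,4,5,6,8,9}: no change
Constraint 3 (V < Y) on D(V)={3,4,6,7,8} D(Y)={3,5,6,7,8,9}: Y {3,5,6,7,8,9}->{5,6,7,8,9}
So after constraint 3: D(V) = {3,4,6,7,8}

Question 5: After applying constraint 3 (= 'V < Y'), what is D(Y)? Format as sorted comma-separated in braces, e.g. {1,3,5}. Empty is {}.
Constraint 1 (Z != Y) on D(Z)={4,5,7,8,9} D(Y)={3,5,6,7,8,9}: no change
Constraint 2 (Y != W) on D(Y)={3,5,6,7,8,9} D(W)={3,4,5,6,8,9}: no change
Constraint 3 (V < Y) on D(V)={3,4,6,7,8} D(Y)={3,5,6,7,8,9}: Y {3,5,6,7,8,9}->{5,6,7,8,9}
So after constraint 3: D(Y) = {5,6,7,8,9}

Answer: {5,6,7,8,9}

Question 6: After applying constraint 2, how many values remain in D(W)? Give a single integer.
Constraint 1 (Z != Y) on D(Z)={4,5,7,8,9} D(Y)={3,5,6,7,8,9}: no change
Constraint 2 (Y != W) on D(Y)={3,5,6,7,8,9} D(W)={3,4,5,6,8,9}: no change
So after constraint 2: D(W)={3,4,5,6,8,9}, size = 6

Answer: 6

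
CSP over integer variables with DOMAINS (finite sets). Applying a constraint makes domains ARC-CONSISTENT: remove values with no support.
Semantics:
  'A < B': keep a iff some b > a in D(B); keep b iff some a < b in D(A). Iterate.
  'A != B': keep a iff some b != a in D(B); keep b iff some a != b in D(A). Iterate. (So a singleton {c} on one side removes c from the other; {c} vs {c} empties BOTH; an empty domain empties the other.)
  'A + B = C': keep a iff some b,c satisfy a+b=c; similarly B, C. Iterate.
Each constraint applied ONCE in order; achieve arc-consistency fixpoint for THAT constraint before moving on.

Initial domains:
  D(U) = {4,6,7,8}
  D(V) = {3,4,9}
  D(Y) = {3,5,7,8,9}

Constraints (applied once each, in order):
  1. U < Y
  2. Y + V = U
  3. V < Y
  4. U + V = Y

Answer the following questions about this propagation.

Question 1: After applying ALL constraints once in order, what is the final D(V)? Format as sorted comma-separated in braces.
Answer: {}

Derivation:
Constraint 1 (U < Y) on D(U)={4,6,7,8} D(Y)={3,5,7,8,9}: Y {3,5,7,8,9}->{5,7,8,9}
Constraint 2 (Y + V = U) on D(Y)={5,7,8,9} D(V)={3,4,9} D(U)={4,6,7,8}: Y {5,7,8,9}->{5}; V {3,4,9}->{3}; U {4,6,7,8}->{8}
Constraint 3 (V < Y) on D(V)={3} D(Y)={5}: no change
Constraint 4 (U + V = Y) on D(U)={8} D(V)={3} D(Y)={5}: U {8}->{}; V {3}->{}; Y {5}->{}
So after all 4 constraints: D(V) = {}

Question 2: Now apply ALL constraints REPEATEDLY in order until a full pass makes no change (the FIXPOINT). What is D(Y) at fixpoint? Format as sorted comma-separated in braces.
Answer: {}

Derivation:
pass 0 (initial): D(Y)={3,5,7,8,9}
pass 1: U {4,6,7,8}->{}; V {3,4,9}->{}; Y {3,5,7,8,9}->{}
pass 2: no change
Fixpoint after 2 passes: D(Y) = {}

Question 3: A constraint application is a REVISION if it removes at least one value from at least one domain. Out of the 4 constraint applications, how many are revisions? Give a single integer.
Constraint 1 (U < Y) on D(U)={4,6,7,8} D(Y)={3,5,7,8,9}: Y {3,5,7,8,9}->{5,7,8,9} => REVISION
Constraint 2 (Y + V = U) on D(Y)={5,7,8,9} D(V)={3,4,9} D(U)={4,6,7,8}: Y {5,7,8,9}->{5}; V {3,4,9}->{3}; U {4,6,7,8}->{8} => REVISION
Constraint 3 (V < Y) on D(V)={3} D(Y)={5}: no change => not a revision
Constraint 4 (U + V = Y) on D(U)={8} D(V)={3} D(Y)={5}: U {8}->{}; V {3}->{}; Y {5}->{} => REVISION
Total revisions = 3

Answer: 3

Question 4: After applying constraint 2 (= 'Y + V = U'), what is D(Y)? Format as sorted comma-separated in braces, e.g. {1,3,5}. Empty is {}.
Answer: {5}

Derivation:
Constraint 1 (U < Y) on D(U)={4,6,7,8} D(Y)={3,5,7,8,9}: Y {3,5,7,8,9}->{5,7,8,9}
Constraint 2 (Y + V = U) on D(Y)={5,7,8,9} D(V)={3,4,9} D(U)={4,6,7,8}: Y {5,7,8,9}->{5}; V {3,4,9}->{3}; U {4,6,7,8}->{8}
So after constraint 2: D(Y) = {5}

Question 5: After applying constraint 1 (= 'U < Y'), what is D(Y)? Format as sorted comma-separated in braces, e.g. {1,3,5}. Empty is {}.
Constraint 1 (U < Y) on D(U)={4,6,7,8} D(Y)={3,5,7,8,9}: Y {3,5,7,8,9}->{5,7,8,9}
So after constraint 1: D(Y) = {5,7,8,9}

Answer: {5,7,8,9}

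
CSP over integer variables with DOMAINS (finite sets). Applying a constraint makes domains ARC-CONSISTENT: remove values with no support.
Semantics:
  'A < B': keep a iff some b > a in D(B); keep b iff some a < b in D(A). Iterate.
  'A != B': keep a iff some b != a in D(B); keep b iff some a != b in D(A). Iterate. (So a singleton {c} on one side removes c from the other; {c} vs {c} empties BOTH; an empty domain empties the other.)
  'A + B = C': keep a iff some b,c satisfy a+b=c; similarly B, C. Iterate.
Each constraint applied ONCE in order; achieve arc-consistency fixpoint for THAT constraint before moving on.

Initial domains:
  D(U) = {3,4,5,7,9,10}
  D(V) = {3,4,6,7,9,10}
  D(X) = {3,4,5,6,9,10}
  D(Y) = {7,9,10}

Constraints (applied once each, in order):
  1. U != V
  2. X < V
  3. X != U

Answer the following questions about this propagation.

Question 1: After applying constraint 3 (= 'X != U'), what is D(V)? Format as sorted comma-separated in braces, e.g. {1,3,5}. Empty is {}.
Answer: {4,6,7,9,10}

Derivation:
Constraint 1 (U != V) on D(U)={3,4,5,7,9,10} D(V)={3,4,6,7,9,10}: no change
Constraint 2 (X < V) on D(X)={3,4,5,6,9,10} D(V)={3,4,6,7,9,10}: X {3,4,5,6,9,10}->{3,4,5,6,9}; V {3,4,6,7,9,10}->{4,6,7,9,10}
Constraint 3 (X != U) on D(X)={3,4,5,6,9} D(U)={3,4,5,7,9,10}: no change
So after constraint 3: D(V) = {4,6,7,9,10}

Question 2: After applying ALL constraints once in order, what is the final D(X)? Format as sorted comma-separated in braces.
Constraint 1 (U != V) on D(U)={3,4,5,7,9,10} D(V)={3,4,6,7,9,10}: no change
Constraint 2 (X < V) on D(X)={3,4,5,6,9,10} D(V)={3,4,6,7,9,10}: X {3,4,5,6,9,10}->{3,4,5,6,9}; V {3,4,6,7,9,10}->{4,6,7,9,10}
Constraint 3 (X != U) on D(X)={3,4,5,6,9} D(U)={3,4,5,7,9,10}: no change
So after all 3 constraints: D(X) = {3,4,5,6,9}

Answer: {3,4,5,6,9}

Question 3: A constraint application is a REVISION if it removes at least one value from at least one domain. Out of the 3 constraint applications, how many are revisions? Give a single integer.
Constraint 1 (U != V) on D(U)={3,4,5,7,9,10} D(V)={3,4,6,7,9,10}: no change => not a revision
Constraint 2 (X < V) on D(X)={3,4,5,6,9,10} D(V)={3,4,6,7,9,10}: X {3,4,5,6,9,10}->{3,4,5,6,9}; V {3,4,6,7,9,10}->{4,6,7,9,10} => REVISION
Constraint 3 (X != U) on D(X)={3,4,5,6,9} D(U)={3,4,5,7,9,10}: no change => not a revision
Total revisions = 1

Answer: 1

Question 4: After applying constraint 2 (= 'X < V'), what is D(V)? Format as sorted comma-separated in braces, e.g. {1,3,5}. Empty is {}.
Constraint 1 (U != V) on D(U)={3,4,5,7,9,10} D(V)={3,4,6,7,9,10}: no change
Constraint 2 (X < V) on D(X)={3,4,5,6,9,10} D(V)={3,4,6,7,9,10}: X {3,4,5,6,9,10}->{3,4,5,6,9}; V {3,4,6,7,9,10}->{4,6,7,9,10}
So after constraint 2: D(V) = {4,6,7,9,10}

Answer: {4,6,7,9,10}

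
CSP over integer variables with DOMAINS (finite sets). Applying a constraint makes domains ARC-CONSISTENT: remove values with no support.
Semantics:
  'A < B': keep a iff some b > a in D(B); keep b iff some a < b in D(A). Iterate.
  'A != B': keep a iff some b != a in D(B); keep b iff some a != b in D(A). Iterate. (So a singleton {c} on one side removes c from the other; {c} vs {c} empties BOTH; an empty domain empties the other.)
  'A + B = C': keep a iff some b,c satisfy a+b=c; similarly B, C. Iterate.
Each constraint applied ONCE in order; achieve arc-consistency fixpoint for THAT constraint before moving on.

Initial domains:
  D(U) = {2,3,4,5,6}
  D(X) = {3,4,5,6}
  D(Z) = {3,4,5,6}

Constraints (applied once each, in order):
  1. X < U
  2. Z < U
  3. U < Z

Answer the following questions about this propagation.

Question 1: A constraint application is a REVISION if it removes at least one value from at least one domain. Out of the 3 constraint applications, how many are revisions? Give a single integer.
Constraint 1 (X < U) on D(X)={3,4,5,6} D(U)={2,3,4,5,6}: X {3,4,5,6}->{3,4,5}; U {2,3,4,5,6}->{4,5,6} => REVISION
Constraint 2 (Z < U) on D(Z)={3,4,5,6} D(U)={4,5,6}: Z {3,4,5,6}->{3,4,5} => REVISION
Constraint 3 (U < Z) on D(U)={4,5,6} D(Z)={3,4,5}: U {4,5,6}->{4}; Z {3,4,5}->{5} => REVISION
Total revisions = 3

Answer: 3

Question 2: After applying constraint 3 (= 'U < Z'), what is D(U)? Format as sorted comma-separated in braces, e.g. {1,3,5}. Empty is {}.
Answer: {4}

Derivation:
Constraint 1 (X < U) on D(X)={3,4,5,6} D(U)={2,3,4,5,6}: X {3,4,5,6}->{3,4,5}; U {2,3,4,5,6}->{4,5,6}
Constraint 2 (Z < U) on D(Z)={3,4,5,6} D(U)={4,5,6}: Z {3,4,5,6}->{3,4,5}
Constraint 3 (U < Z) on D(U)={4,5,6} D(Z)={3,4,5}: U {4,5,6}->{4}; Z {3,4,5}->{5}
So after constraint 3: D(U) = {4}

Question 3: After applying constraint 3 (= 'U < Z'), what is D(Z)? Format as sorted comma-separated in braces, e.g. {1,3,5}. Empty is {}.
Answer: {5}

Derivation:
Constraint 1 (X < U) on D(X)={3,4,5,6} D(U)={2,3,4,5,6}: X {3,4,5,6}->{3,4,5}; U {2,3,4,5,6}->{4,5,6}
Constraint 2 (Z < U) on D(Z)={3,4,5,6} D(U)={4,5,6}: Z {3,4,5,6}->{3,4,5}
Constraint 3 (U < Z) on D(U)={4,5,6} D(Z)={3,4,5}: U {4,5,6}->{4}; Z {3,4,5}->{5}
So after constraint 3: D(Z) = {5}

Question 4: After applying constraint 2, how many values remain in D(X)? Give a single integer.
Answer: 3

Derivation:
Constraint 1 (X < U) on D(X)={3,4,5,6} D(U)={2,3,4,5,6}: X {3,4,5,6}->{3,4,5}; U {2,3,4,5,6}->{4,5,6}
Constraint 2 (Z < U) on D(Z)={3,4,5,6} D(U)={4,5,6}: Z {3,4,5,6}->{3,4,5}
So after constraint 2: D(X)={3,4,5}, size = 3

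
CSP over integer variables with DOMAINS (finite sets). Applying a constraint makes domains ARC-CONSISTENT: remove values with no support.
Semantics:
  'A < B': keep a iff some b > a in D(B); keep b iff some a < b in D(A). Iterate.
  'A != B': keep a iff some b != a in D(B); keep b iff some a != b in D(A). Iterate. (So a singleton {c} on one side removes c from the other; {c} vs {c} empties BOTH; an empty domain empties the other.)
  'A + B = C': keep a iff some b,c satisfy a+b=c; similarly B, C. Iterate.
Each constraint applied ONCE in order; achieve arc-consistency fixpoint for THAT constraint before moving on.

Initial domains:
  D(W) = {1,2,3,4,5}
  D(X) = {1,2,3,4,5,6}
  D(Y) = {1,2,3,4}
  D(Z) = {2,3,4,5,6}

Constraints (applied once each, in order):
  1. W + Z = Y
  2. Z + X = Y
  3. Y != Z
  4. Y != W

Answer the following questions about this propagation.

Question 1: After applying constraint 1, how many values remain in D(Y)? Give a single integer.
Constraint 1 (W + Z = Y) on D(W)={1,2,3,4,5} D(Z)={2,3,4,5,6} D(Y)={1,2,3,4}: W {1,2,3,4,5}->{1,2}; Z {2,3,4,5,6}->{2,3}; Y {1,2,3,4}->{3,4}
So after constraint 1: D(Y)={3,4}, size = 2

Answer: 2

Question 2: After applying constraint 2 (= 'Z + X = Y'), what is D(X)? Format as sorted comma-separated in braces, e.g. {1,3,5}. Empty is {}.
Answer: {1,2}

Derivation:
Constraint 1 (W + Z = Y) on D(W)={1,2,3,4,5} D(Z)={2,3,4,5,6} D(Y)={1,2,3,4}: W {1,2,3,4,5}->{1,2}; Z {2,3,4,5,6}->{2,3}; Y {1,2,3,4}->{3,4}
Constraint 2 (Z + X = Y) on D(Z)={2,3} D(X)={1,2,3,4,5,6} D(Y)={3,4}: X {1,2,3,4,5,6}->{1,2}
So after constraint 2: D(X) = {1,2}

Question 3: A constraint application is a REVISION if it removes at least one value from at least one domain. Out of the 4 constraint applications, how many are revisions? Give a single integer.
Constraint 1 (W + Z = Y) on D(W)={1,2,3,4,5} D(Z)={2,3,4,5,6} D(Y)={1,2,3,4}: W {1,2,3,4,5}->{1,2}; Z {2,3,4,5,6}->{2,3}; Y {1,2,3,4}->{3,4} => REVISION
Constraint 2 (Z + X = Y) on D(Z)={2,3} D(X)={1,2,3,4,5,6} D(Y)={3,4}: X {1,2,3,4,5,6}->{1,2} => REVISION
Constraint 3 (Y != Z) on D(Y)={3,4} D(Z)={2,3}: no change => not a revision
Constraint 4 (Y != W) on D(Y)={3,4} D(W)={1,2}: no change => not a revision
Total revisions = 2

Answer: 2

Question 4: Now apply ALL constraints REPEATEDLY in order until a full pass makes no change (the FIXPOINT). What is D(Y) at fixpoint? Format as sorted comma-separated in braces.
pass 0 (initial): D(Y)={1,2,3,4}
pass 1: W {1,2,3,4,5}->{1,2}; X {1,2,3,4,5,6}->{1,2}; Y {1,2,3,4}->{3,4}; Z {2,3,4,5,6}->{2,3}
pass 2: no change
Fixpoint after 2 passes: D(Y) = {3,4}

Answer: {3,4}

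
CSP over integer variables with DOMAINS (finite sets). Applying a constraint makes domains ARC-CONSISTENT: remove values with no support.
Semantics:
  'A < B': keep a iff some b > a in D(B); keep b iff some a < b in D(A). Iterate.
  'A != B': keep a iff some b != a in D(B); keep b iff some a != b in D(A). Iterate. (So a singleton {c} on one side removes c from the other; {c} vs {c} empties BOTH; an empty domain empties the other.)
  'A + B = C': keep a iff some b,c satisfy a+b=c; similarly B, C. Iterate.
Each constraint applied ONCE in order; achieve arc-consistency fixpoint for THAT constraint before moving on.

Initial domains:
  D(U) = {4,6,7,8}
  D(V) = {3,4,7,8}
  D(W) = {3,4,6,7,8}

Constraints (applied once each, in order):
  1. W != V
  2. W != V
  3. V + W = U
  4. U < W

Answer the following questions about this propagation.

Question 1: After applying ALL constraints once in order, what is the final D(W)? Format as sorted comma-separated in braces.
Answer: {}

Derivation:
Constraint 1 (W != V) on D(W)={3,4,6,7,8} D(V)={3,4,7,8}: no change
Constraint 2 (W != V) on D(W)={3,4,6,7,8} D(V)={3,4,7,8}: no change
Constraint 3 (V + W = U) on D(V)={3,4,7,8} D(W)={3,4,6,7,8} D(U)={4,6,7,8}: V {3,4,7,8}->{3,4}; W {3,4,6,7,8}->{3,4}; U {4,6,7,8}->{6,7,8}
Constraint 4 (U < W) on D(U)={6,7,8} D(W)={3,4}: U {6,7,8}->{}; W {3,4}->{}
So after all 4 constraints: D(W) = {}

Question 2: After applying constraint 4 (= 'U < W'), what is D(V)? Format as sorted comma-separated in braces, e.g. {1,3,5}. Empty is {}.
Constraint 1 (W != V) on D(W)={3,4,6,7,8} D(V)={3,4,7,8}: no change
Constraint 2 (W != V) on D(W)={3,4,6,7,8} D(V)={3,4,7,8}: no change
Constraint 3 (V + W = U) on D(V)={3,4,7,8} D(W)={3,4,6,7,8} D(U)={4,6,7,8}: V {3,4,7,8}->{3,4}; W {3,4,6,7,8}->{3,4}; U {4,6,7,8}->{6,7,8}
Constraint 4 (U < W) on D(U)={6,7,8} D(W)={3,4}: U {6,7,8}->{}; W {3,4}->{}
So after constraint 4: D(V) = {3,4}

Answer: {3,4}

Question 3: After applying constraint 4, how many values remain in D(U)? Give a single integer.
Constraint 1 (W != V) on D(W)={3,4,6,7,8} D(V)={3,4,7,8}: no change
Constraint 2 (W != V) on D(W)={3,4,6,7,8} D(V)={3,4,7,8}: no change
Constraint 3 (V + W = U) on D(V)={3,4,7,8} D(W)={3,4,6,7,8} D(U)={4,6,7,8}: V {3,4,7,8}->{3,4}; W {3,4,6,7,8}->{3,4}; U {4,6,7,8}->{6,7,8}
Constraint 4 (U < W) on D(U)={6,7,8} D(W)={3,4}: U {6,7,8}->{}; W {3,4}->{}
So after constraint 4: D(U)={}, size = 0

Answer: 0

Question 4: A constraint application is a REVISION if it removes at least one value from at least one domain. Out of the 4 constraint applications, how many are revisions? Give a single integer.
Constraint 1 (W != V) on D(W)={3,4,6,7,8} D(V)={3,4,7,8}: no change => not a revision
Constraint 2 (W != V) on D(W)={3,4,6,7,8} D(V)={3,4,7,8}: no change => not a revision
Constraint 3 (V + W = U) on D(V)={3,4,7,8} D(W)={3,4,6,7,8} D(U)={4,6,7,8}: V {3,4,7,8}->{3,4}; W {3,4,6,7,8}->{3,4}; U {4,6,7,8}->{6,7,8} => REVISION
Constraint 4 (U < W) on D(U)={6,7,8} D(W)={3,4}: U {6,7,8}->{}; W {3,4}->{} => REVISION
Total revisions = 2

Answer: 2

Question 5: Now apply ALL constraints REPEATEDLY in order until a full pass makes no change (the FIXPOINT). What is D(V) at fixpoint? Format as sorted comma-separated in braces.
Answer: {}

Derivation:
pass 0 (initial): D(V)={3,4,7,8}
pass 1: U {4,6,7,8}->{}; V {3,4,7,8}->{3,4}; W {3,4,6,7,8}->{}
pass 2: V {3,4}->{}
pass 3: no change
Fixpoint after 3 passes: D(V) = {}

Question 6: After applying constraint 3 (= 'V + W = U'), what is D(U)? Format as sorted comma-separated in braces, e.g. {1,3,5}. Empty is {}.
Constraint 1 (W != V) on D(W)={3,4,6,7,8} D(V)={3,4,7,8}: no change
Constraint 2 (W != V) on D(W)={3,4,6,7,8} D(V)={3,4,7,8}: no change
Constraint 3 (V + W = U) on D(V)={3,4,7,8} D(W)={3,4,6,7,8} D(U)={4,6,7,8}: V {3,4,7,8}->{3,4}; W {3,4,6,7,8}->{3,4}; U {4,6,7,8}->{6,7,8}
So after constraint 3: D(U) = {6,7,8}

Answer: {6,7,8}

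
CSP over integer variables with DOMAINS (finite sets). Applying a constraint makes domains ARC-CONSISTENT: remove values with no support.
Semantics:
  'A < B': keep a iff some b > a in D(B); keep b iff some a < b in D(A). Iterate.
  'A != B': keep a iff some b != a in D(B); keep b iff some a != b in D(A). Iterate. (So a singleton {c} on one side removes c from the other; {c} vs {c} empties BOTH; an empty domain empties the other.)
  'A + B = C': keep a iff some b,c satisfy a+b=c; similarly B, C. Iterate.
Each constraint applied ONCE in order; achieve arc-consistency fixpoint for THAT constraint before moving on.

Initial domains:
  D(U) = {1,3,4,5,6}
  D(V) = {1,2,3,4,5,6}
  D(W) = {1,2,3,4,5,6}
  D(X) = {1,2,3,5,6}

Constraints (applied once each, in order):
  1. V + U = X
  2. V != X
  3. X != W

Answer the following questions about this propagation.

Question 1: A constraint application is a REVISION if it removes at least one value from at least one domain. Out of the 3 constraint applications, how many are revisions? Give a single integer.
Constraint 1 (V + U = X) on D(V)={1,2,3,4,5,6} D(U)={1,3,4,5,6} D(X)={1,2,3,5,6}: V {1,2,3,4,5,6}->{1,2,3,4,5}; U {1,3,4,5,6}->{1,3,4,5}; X {1,2,3,5,6}->{2,3,5,6} => REVISION
Constraint 2 (V != X) on D(V)={1,2,3,4,5} D(X)={2,3,5,6}: no change => not a revision
Constraint 3 (X != W) on D(X)={2,3,5,6} D(W)={1,2,3,4,5,6}: no change => not a revision
Total revisions = 1

Answer: 1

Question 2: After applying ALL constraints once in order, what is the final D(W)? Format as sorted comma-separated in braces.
Answer: {1,2,3,4,5,6}

Derivation:
Constraint 1 (V + U = X) on D(V)={1,2,3,4,5,6} D(U)={1,3,4,5,6} D(X)={1,2,3,5,6}: V {1,2,3,4,5,6}->{1,2,3,4,5}; U {1,3,4,5,6}->{1,3,4,5}; X {1,2,3,5,6}->{2,3,5,6}
Constraint 2 (V != X) on D(V)={1,2,3,4,5} D(X)={2,3,5,6}: no change
Constraint 3 (X != W) on D(X)={2,3,5,6} D(W)={1,2,3,4,5,6}: no change
So after all 3 constraints: D(W) = {1,2,3,4,5,6}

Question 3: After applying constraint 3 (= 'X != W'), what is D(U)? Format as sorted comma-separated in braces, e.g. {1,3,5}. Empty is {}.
Constraint 1 (V + U = X) on D(V)={1,2,3,4,5,6} D(U)={1,3,4,5,6} D(X)={1,2,3,5,6}: V {1,2,3,4,5,6}->{1,2,3,4,5}; U {1,3,4,5,6}->{1,3,4,5}; X {1,2,3,5,6}->{2,3,5,6}
Constraint 2 (V != X) on D(V)={1,2,3,4,5} D(X)={2,3,5,6}: no change
Constraint 3 (X != W) on D(X)={2,3,5,6} D(W)={1,2,3,4,5,6}: no change
So after constraint 3: D(U) = {1,3,4,5}

Answer: {1,3,4,5}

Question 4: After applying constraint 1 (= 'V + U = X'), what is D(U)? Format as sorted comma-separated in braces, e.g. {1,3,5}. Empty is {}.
Answer: {1,3,4,5}

Derivation:
Constraint 1 (V + U = X) on D(V)={1,2,3,4,5,6} D(U)={1,3,4,5,6} D(X)={1,2,3,5,6}: V {1,2,3,4,5,6}->{1,2,3,4,5}; U {1,3,4,5,6}->{1,3,4,5}; X {1,2,3,5,6}->{2,3,5,6}
So after constraint 1: D(U) = {1,3,4,5}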